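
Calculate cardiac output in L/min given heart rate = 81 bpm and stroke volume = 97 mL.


CO = HR * SV
CO = 81 * 97 / 1000
CO = 7.857 L/min


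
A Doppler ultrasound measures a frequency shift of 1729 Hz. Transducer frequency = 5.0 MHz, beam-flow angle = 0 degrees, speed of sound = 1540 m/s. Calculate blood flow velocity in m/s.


v = fd * c / (2 * f0 * cos(theta))
v = 1729 * 1540 / (2 * 5.0000e+06 * cos(0))
v = 0.2663 m/s


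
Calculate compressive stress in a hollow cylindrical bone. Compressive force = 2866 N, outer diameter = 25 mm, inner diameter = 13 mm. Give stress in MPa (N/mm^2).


A = pi*(r_o^2 - r_i^2)
r_o = 12.5 mm, r_i = 6.5 mm
A = 358.142 mm^2
sigma = F/A = 2866 / 358.142
sigma = 8.002 MPa


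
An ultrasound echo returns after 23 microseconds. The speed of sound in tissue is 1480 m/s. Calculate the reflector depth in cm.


depth = c * t / 2
t = 23 us = 2.3000e-05 s
depth = 1480 * 2.3000e-05 / 2
depth = 0.01702 m = 1.702 cm


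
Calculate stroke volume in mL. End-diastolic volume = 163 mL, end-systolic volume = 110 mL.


SV = EDV - ESV
SV = 163 - 110
SV = 53 mL


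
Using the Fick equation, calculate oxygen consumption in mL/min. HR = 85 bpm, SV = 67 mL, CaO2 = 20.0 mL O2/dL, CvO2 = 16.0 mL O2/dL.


CO = HR*SV = 85*67/1000 = 5.695 L/min
a-v O2 diff = 20.0 - 16.0 = 4 mL/dL
VO2 = CO * (CaO2-CvO2) * 10 dL/L
VO2 = 5.695 * 4 * 10
VO2 = 227.8 mL/min


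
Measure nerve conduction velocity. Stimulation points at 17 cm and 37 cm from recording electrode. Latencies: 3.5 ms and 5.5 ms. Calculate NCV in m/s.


Distance = (37 - 17) / 100 = 0.2 m
dt = (5.5 - 3.5) / 1000 = 0.002 s
NCV = dist / dt = 100 m/s


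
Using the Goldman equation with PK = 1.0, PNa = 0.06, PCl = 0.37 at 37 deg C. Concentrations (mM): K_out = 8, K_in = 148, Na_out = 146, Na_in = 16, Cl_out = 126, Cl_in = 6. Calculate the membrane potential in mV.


Vm = (RT/F)*ln((PK*Ko + PNa*Nao + PCl*Cli)/(PK*Ki + PNa*Nai + PCl*Clo))
Numer = 18.98, Denom = 195.58
Vm = -62.34 mV


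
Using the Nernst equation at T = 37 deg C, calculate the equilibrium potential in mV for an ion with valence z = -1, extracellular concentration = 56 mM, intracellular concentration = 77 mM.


E = (RT/(zF)) * ln(C_out/C_in)
T = 37 + 273.15 = 310.15 K
E = (8.314 * 310.15 / (-1 * 96485)) * ln(56/77)
E = 8.511 mV


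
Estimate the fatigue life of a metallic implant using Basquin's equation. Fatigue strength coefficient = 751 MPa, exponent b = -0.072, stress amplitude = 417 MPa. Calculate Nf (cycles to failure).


sigma_a = sigma_f' * (2Nf)^b
2Nf = (sigma_a/sigma_f')^(1/b)
2Nf = (417/751)^(1/-0.072)
2Nf = 3537.2441
Nf = 1769


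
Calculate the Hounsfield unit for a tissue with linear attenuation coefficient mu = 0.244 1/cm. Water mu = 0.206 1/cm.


HU = ((mu_tissue - mu_water) / mu_water) * 1000
HU = ((0.244 - 0.206) / 0.206) * 1000
HU = 184.5


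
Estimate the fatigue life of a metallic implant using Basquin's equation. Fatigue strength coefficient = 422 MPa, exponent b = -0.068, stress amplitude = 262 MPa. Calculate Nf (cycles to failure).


sigma_a = sigma_f' * (2Nf)^b
2Nf = (sigma_a/sigma_f')^(1/b)
2Nf = (262/422)^(1/-0.068)
2Nf = 1107.342
Nf = 553.7


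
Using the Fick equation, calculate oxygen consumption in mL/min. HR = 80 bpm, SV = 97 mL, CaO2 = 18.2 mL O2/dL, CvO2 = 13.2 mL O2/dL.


CO = HR*SV = 80*97/1000 = 7.76 L/min
a-v O2 diff = 18.2 - 13.2 = 5 mL/dL
VO2 = CO * (CaO2-CvO2) * 10 dL/L
VO2 = 7.76 * 5 * 10
VO2 = 388 mL/min


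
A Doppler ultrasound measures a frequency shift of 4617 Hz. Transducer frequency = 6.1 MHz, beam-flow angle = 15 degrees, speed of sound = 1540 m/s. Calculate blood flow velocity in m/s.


v = fd * c / (2 * f0 * cos(theta))
v = 4617 * 1540 / (2 * 6.1000e+06 * cos(15))
v = 0.6034 m/s


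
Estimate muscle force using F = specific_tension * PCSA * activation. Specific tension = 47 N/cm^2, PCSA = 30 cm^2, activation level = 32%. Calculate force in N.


F = sigma * PCSA * activation
F = 47 * 30 * 0.32
F = 451.2 N


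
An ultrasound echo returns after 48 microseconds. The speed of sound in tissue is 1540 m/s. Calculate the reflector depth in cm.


depth = c * t / 2
t = 48 us = 4.8000e-05 s
depth = 1540 * 4.8000e-05 / 2
depth = 0.03696 m = 3.696 cm


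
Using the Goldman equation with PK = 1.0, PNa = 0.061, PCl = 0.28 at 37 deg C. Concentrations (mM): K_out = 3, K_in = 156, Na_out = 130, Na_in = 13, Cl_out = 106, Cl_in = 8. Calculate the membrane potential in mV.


Vm = (RT/F)*ln((PK*Ko + PNa*Nao + PCl*Cli)/(PK*Ki + PNa*Nai + PCl*Clo))
Numer = 13.17, Denom = 186.473
Vm = -70.83 mV


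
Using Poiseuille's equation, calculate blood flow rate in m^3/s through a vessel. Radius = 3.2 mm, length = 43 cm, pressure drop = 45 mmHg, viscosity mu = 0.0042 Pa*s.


Q = pi*r^4*dP / (8*mu*L)
r = 0.0032 m, L = 0.43 m
dP = 45 mmHg = 5999.49 Pa
Q = 1.3679e-04 m^3/s


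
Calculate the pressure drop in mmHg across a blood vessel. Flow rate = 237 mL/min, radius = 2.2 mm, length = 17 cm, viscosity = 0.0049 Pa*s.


dP = 8*mu*L*Q / (pi*r^4)
Q = 237 mL/min = 3.95e-06 m^3/s
dP = 357.677 Pa = 357.677 / 133.322 mmHg = 2.683 mmHg


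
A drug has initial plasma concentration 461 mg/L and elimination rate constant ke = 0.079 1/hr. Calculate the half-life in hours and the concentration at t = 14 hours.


t_half = ln(2) / ke = 0.693147 / 0.079 = 8.774 hr
C(t) = C0 * exp(-ke*t) = 461 * exp(-0.079*14)
C(14) = 152.5 mg/L


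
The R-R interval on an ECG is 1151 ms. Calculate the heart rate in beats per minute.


HR = 60 / RR_interval(s)
RR = 1151 ms = 1.151 s
HR = 60 / 1.151 = 52.13 bpm


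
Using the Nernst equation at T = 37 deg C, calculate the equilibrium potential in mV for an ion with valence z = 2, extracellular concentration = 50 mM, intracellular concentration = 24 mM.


E = (RT/(zF)) * ln(C_out/C_in)
T = 37 + 273.15 = 310.15 K
E = (8.314 * 310.15 / (2 * 96485)) * ln(50/24)
E = 9.808 mV


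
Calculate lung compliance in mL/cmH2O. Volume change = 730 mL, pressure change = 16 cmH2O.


C = dV / dP
C = 730 / 16
C = 45.62 mL/cmH2O


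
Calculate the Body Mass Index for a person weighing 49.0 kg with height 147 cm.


BMI = weight / height^2
height = 147 cm = 1.47 m
BMI = 49.0 / 1.47^2
BMI = 22.68 kg/m^2


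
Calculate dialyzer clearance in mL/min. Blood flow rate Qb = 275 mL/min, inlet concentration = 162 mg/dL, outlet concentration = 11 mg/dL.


K = Qb * (Cb_in - Cb_out) / Cb_in
K = 275 * (162 - 11) / 162
K = 256.3 mL/min


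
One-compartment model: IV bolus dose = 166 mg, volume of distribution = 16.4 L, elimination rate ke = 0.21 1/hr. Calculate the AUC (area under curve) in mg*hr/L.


C0 = Dose/Vd = 166/16.4 = 10.122 mg/L
AUC = C0/ke = 10.122/0.21
AUC = 48.2 mg*hr/L


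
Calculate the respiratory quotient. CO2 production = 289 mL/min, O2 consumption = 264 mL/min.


RQ = VCO2 / VO2
RQ = 289 / 264
RQ = 1.095


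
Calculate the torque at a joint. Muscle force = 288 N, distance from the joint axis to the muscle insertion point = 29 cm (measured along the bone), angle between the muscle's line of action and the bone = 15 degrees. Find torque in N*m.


Torque = F * d * sin(theta)   (moment arm = d*sin(theta))
d = 29 cm = 0.29 m
Torque = 288 * 0.29 * sin(15)
Torque = 21.62 N*m


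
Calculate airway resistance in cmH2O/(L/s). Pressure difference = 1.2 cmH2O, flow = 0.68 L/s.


R = dP / flow
R = 1.2 / 0.68
R = 1.765 cmH2O/(L/s)


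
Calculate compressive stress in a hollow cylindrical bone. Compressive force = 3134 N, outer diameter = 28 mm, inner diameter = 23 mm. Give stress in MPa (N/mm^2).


A = pi*(r_o^2 - r_i^2)
r_o = 14 mm, r_i = 11.5 mm
A = 200.277 mm^2
sigma = F/A = 3134 / 200.277
sigma = 15.65 MPa


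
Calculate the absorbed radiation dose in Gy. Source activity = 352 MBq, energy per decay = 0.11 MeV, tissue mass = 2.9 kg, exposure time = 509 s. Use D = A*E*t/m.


A = 352 MBq = 3.5200e+08 Bq
E = 0.11 MeV = 1.7622e-14 J
D = A*E*t/m = 3.5200e+08*1.7622e-14*509/2.9
D = 0.001089 Gy


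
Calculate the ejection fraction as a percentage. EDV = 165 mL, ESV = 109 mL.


SV = EDV - ESV = 165 - 109 = 56 mL
EF = SV/EDV * 100 = 56/165 * 100
EF = 33.94%


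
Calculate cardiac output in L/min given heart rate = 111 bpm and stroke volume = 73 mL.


CO = HR * SV
CO = 111 * 73 / 1000
CO = 8.103 L/min


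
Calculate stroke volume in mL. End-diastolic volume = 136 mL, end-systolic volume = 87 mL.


SV = EDV - ESV
SV = 136 - 87
SV = 49 mL


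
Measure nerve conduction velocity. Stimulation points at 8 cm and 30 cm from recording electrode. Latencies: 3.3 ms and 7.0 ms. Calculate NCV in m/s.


Distance = (30 - 8) / 100 = 0.22 m
dt = (7.0 - 3.3) / 1000 = 0.0037 s
NCV = dist / dt = 59.46 m/s


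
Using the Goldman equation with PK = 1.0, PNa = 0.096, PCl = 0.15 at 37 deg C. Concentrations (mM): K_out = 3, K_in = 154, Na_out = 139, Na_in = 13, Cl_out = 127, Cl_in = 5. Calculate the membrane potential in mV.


Vm = (RT/F)*ln((PK*Ko + PNa*Nao + PCl*Cli)/(PK*Ki + PNa*Nai + PCl*Clo))
Numer = 17.094, Denom = 174.298
Vm = -62.06 mV


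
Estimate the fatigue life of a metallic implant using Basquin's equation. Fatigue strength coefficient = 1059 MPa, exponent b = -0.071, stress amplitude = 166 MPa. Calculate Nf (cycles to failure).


sigma_a = sigma_f' * (2Nf)^b
2Nf = (sigma_a/sigma_f')^(1/b)
2Nf = (166/1059)^(1/-0.071)
2Nf = 2.16292e+11
Nf = 1.0815e+11


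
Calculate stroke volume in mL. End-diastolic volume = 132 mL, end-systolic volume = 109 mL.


SV = EDV - ESV
SV = 132 - 109
SV = 23 mL


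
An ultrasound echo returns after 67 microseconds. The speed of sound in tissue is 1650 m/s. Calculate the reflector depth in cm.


depth = c * t / 2
t = 67 us = 6.7000e-05 s
depth = 1650 * 6.7000e-05 / 2
depth = 0.055275 m = 5.5275 cm


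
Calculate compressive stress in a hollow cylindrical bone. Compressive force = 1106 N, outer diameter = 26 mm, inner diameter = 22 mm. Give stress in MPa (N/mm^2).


A = pi*(r_o^2 - r_i^2)
r_o = 13 mm, r_i = 11 mm
A = 150.796 mm^2
sigma = F/A = 1106 / 150.796
sigma = 7.334 MPa


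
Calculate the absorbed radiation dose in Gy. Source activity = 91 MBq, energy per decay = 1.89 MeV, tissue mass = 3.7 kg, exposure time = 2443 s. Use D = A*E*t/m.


A = 91 MBq = 9.1000e+07 Bq
E = 1.89 MeV = 3.02778e-13 J
D = A*E*t/m = 9.1000e+07*3.02778e-13*2443/3.7
D = 0.01819 Gy


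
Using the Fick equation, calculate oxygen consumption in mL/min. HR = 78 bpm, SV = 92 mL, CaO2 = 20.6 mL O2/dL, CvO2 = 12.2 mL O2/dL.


CO = HR*SV = 78*92/1000 = 7.176 L/min
a-v O2 diff = 20.6 - 12.2 = 8.4 mL/dL
VO2 = CO * (CaO2-CvO2) * 10 dL/L
VO2 = 7.176 * 8.4 * 10
VO2 = 602.8 mL/min


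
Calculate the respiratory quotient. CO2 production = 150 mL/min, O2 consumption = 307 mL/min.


RQ = VCO2 / VO2
RQ = 150 / 307
RQ = 0.4886


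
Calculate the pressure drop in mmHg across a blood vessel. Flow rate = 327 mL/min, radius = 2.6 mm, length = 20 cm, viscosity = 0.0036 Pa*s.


dP = 8*mu*L*Q / (pi*r^4)
Q = 327 mL/min = 5.45e-06 m^3/s
dP = 218.663 Pa = 218.663 / 133.322 mmHg = 1.64 mmHg


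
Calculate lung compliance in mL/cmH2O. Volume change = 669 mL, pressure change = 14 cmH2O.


C = dV / dP
C = 669 / 14
C = 47.79 mL/cmH2O


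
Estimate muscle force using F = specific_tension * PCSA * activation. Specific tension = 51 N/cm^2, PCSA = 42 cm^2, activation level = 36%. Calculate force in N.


F = sigma * PCSA * activation
F = 51 * 42 * 0.36
F = 771.1 N


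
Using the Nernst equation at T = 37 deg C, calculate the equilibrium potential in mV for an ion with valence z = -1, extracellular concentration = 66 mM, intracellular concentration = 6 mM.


E = (RT/(zF)) * ln(C_out/C_in)
T = 37 + 273.15 = 310.15 K
E = (8.314 * 310.15 / (-1 * 96485)) * ln(66/6)
E = -64.08 mV


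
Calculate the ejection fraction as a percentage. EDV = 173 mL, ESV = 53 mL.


SV = EDV - ESV = 173 - 53 = 120 mL
EF = SV/EDV * 100 = 120/173 * 100
EF = 69.36%


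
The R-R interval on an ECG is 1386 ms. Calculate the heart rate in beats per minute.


HR = 60 / RR_interval(s)
RR = 1386 ms = 1.386 s
HR = 60 / 1.386 = 43.29 bpm


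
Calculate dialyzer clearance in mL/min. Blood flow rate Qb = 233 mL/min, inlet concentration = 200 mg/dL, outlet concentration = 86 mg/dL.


K = Qb * (Cb_in - Cb_out) / Cb_in
K = 233 * (200 - 86) / 200
K = 132.8 mL/min


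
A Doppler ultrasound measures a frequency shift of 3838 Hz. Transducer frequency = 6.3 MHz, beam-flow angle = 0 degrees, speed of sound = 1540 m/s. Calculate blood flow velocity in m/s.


v = fd * c / (2 * f0 * cos(theta))
v = 3838 * 1540 / (2 * 6.3000e+06 * cos(0))
v = 0.4691 m/s


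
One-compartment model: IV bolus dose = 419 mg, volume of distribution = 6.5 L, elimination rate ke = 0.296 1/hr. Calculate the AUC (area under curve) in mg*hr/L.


C0 = Dose/Vd = 419/6.5 = 64.4615 mg/L
AUC = C0/ke = 64.4615/0.296
AUC = 217.8 mg*hr/L


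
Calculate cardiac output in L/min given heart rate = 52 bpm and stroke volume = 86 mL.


CO = HR * SV
CO = 52 * 86 / 1000
CO = 4.472 L/min


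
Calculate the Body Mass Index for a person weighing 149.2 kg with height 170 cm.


BMI = weight / height^2
height = 170 cm = 1.7 m
BMI = 149.2 / 1.7^2
BMI = 51.63 kg/m^2


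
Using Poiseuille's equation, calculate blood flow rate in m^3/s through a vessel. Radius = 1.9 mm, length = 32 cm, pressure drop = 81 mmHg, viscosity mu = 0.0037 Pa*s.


Q = pi*r^4*dP / (8*mu*L)
r = 0.0019 m, L = 0.32 m
dP = 81 mmHg = 10799.082 Pa
Q = 4.6678e-05 m^3/s


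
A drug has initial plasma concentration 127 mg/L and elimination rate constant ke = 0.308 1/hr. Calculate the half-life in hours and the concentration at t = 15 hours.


t_half = ln(2) / ke = 0.693147 / 0.308 = 2.25 hr
C(t) = C0 * exp(-ke*t) = 127 * exp(-0.308*15)
C(15) = 1.251 mg/L


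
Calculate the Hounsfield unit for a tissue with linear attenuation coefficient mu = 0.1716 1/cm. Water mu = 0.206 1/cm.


HU = ((mu_tissue - mu_water) / mu_water) * 1000
HU = ((0.1716 - 0.206) / 0.206) * 1000
HU = -167


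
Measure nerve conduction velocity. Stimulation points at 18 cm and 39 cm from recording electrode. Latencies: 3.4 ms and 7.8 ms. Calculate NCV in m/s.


Distance = (39 - 18) / 100 = 0.21 m
dt = (7.8 - 3.4) / 1000 = 0.0044 s
NCV = dist / dt = 47.73 m/s


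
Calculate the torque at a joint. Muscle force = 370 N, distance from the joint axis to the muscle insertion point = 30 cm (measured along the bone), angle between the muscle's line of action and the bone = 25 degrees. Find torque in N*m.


Torque = F * d * sin(theta)   (moment arm = d*sin(theta))
d = 30 cm = 0.3 m
Torque = 370 * 0.3 * sin(25)
Torque = 46.91 N*m


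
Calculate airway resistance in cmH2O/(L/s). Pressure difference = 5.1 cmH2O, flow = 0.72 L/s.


R = dP / flow
R = 5.1 / 0.72
R = 7.083 cmH2O/(L/s)


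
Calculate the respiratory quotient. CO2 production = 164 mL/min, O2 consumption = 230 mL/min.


RQ = VCO2 / VO2
RQ = 164 / 230
RQ = 0.713


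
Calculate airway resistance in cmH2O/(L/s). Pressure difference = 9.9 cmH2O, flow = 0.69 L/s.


R = dP / flow
R = 9.9 / 0.69
R = 14.35 cmH2O/(L/s)


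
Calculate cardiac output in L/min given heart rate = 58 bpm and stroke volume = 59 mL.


CO = HR * SV
CO = 58 * 59 / 1000
CO = 3.422 L/min


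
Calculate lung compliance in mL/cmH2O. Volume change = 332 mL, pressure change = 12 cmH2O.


C = dV / dP
C = 332 / 12
C = 27.67 mL/cmH2O


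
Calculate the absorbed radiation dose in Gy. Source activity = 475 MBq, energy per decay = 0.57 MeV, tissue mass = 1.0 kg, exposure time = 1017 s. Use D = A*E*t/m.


A = 475 MBq = 4.7500e+08 Bq
E = 0.57 MeV = 9.1314e-14 J
D = A*E*t/m = 4.7500e+08*9.1314e-14*1017/1.0
D = 0.04411 Gy


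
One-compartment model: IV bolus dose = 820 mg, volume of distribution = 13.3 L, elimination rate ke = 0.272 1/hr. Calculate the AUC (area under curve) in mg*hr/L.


C0 = Dose/Vd = 820/13.3 = 61.6541 mg/L
AUC = C0/ke = 61.6541/0.272
AUC = 226.7 mg*hr/L


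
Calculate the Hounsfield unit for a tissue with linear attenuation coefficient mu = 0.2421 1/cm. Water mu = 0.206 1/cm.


HU = ((mu_tissue - mu_water) / mu_water) * 1000
HU = ((0.2421 - 0.206) / 0.206) * 1000
HU = 175.2


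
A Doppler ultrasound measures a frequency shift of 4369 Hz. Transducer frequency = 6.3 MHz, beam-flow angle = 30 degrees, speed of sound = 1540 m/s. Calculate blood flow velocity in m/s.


v = fd * c / (2 * f0 * cos(theta))
v = 4369 * 1540 / (2 * 6.3000e+06 * cos(30))
v = 0.6166 m/s


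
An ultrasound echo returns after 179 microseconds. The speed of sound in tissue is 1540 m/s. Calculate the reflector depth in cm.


depth = c * t / 2
t = 179 us = 1.7900e-04 s
depth = 1540 * 1.7900e-04 / 2
depth = 0.13783 m = 13.783 cm


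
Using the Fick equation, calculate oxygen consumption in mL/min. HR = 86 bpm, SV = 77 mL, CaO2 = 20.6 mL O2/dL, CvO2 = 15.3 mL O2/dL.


CO = HR*SV = 86*77/1000 = 6.622 L/min
a-v O2 diff = 20.6 - 15.3 = 5.3 mL/dL
VO2 = CO * (CaO2-CvO2) * 10 dL/L
VO2 = 6.622 * 5.3 * 10
VO2 = 351 mL/min


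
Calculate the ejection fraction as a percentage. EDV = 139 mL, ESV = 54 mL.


SV = EDV - ESV = 139 - 54 = 85 mL
EF = SV/EDV * 100 = 85/139 * 100
EF = 61.15%


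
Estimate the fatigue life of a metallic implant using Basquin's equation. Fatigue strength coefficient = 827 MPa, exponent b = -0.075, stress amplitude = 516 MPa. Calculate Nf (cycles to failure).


sigma_a = sigma_f' * (2Nf)^b
2Nf = (sigma_a/sigma_f')^(1/b)
2Nf = (516/827)^(1/-0.075)
2Nf = 538.77914
Nf = 269.4


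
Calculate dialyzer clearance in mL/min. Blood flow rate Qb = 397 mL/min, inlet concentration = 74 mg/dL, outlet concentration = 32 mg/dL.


K = Qb * (Cb_in - Cb_out) / Cb_in
K = 397 * (74 - 32) / 74
K = 225.3 mL/min


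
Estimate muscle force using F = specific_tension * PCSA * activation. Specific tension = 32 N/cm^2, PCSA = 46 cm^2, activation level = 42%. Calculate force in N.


F = sigma * PCSA * activation
F = 32 * 46 * 0.42
F = 618.2 N


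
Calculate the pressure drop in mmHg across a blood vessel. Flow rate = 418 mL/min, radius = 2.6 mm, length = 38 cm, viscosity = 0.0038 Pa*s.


dP = 8*mu*L*Q / (pi*r^4)
Q = 418 mL/min = 6.96667e-06 m^3/s
dP = 560.582 Pa = 560.582 / 133.322 mmHg = 4.205 mmHg


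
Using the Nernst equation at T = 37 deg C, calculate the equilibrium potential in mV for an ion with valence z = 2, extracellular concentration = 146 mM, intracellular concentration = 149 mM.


E = (RT/(zF)) * ln(C_out/C_in)
T = 37 + 273.15 = 310.15 K
E = (8.314 * 310.15 / (2 * 96485)) * ln(146/149)
E = -0.2718 mV


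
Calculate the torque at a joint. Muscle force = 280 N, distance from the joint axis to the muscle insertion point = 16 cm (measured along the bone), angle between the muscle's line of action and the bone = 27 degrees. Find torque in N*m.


Torque = F * d * sin(theta)   (moment arm = d*sin(theta))
d = 16 cm = 0.16 m
Torque = 280 * 0.16 * sin(27)
Torque = 20.34 N*m


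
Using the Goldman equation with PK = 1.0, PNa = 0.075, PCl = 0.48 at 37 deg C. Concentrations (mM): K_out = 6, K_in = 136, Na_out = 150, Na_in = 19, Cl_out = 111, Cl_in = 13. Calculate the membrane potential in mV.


Vm = (RT/F)*ln((PK*Ko + PNa*Nao + PCl*Cli)/(PK*Ki + PNa*Nai + PCl*Clo))
Numer = 23.49, Denom = 190.705
Vm = -55.97 mV


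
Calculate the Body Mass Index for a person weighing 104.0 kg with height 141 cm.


BMI = weight / height^2
height = 141 cm = 1.41 m
BMI = 104.0 / 1.41^2
BMI = 52.31 kg/m^2


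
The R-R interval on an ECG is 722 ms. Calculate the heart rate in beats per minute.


HR = 60 / RR_interval(s)
RR = 722 ms = 0.722 s
HR = 60 / 0.722 = 83.1 bpm


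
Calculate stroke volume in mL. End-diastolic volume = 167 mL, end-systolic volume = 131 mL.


SV = EDV - ESV
SV = 167 - 131
SV = 36 mL


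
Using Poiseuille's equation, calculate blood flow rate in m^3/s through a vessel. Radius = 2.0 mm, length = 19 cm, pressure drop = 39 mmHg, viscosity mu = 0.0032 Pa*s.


Q = pi*r^4*dP / (8*mu*L)
r = 0.002 m, L = 0.19 m
dP = 39 mmHg = 5199.558 Pa
Q = 5.3733e-05 m^3/s


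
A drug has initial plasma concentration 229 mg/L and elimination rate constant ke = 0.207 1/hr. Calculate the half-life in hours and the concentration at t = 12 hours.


t_half = ln(2) / ke = 0.693147 / 0.207 = 3.349 hr
C(t) = C0 * exp(-ke*t) = 229 * exp(-0.207*12)
C(12) = 19.1 mg/L


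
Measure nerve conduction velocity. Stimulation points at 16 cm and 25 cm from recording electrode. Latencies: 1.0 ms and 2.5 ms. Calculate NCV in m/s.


Distance = (25 - 16) / 100 = 0.09 m
dt = (2.5 - 1.0) / 1000 = 0.0015 s
NCV = dist / dt = 60 m/s


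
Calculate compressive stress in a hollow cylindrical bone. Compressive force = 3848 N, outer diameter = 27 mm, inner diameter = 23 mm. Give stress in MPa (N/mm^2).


A = pi*(r_o^2 - r_i^2)
r_o = 13.5 mm, r_i = 11.5 mm
A = 157.08 mm^2
sigma = F/A = 3848 / 157.08
sigma = 24.5 MPa


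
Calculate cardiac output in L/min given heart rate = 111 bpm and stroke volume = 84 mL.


CO = HR * SV
CO = 111 * 84 / 1000
CO = 9.324 L/min


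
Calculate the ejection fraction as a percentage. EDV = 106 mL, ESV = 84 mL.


SV = EDV - ESV = 106 - 84 = 22 mL
EF = SV/EDV * 100 = 22/106 * 100
EF = 20.75%


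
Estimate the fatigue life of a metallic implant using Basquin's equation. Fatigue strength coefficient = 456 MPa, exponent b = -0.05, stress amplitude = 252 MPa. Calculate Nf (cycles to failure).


sigma_a = sigma_f' * (2Nf)^b
2Nf = (sigma_a/sigma_f')^(1/b)
2Nf = (252/456)^(1/-0.05)
2Nf = 141672.66
Nf = 7.084e+04


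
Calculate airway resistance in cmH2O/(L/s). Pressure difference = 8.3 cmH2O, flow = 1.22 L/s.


R = dP / flow
R = 8.3 / 1.22
R = 6.803 cmH2O/(L/s)


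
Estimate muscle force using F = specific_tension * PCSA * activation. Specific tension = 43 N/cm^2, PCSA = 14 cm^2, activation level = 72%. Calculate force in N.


F = sigma * PCSA * activation
F = 43 * 14 * 0.72
F = 433.4 N


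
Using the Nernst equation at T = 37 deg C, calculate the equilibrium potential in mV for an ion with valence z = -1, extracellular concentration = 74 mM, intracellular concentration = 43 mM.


E = (RT/(zF)) * ln(C_out/C_in)
T = 37 + 273.15 = 310.15 K
E = (8.314 * 310.15 / (-1 * 96485)) * ln(74/43)
E = -14.51 mV


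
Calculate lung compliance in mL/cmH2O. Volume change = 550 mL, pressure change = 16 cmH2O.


C = dV / dP
C = 550 / 16
C = 34.38 mL/cmH2O


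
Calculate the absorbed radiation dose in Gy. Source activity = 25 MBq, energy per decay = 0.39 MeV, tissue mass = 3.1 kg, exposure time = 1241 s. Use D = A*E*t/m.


A = 25 MBq = 2.5000e+07 Bq
E = 0.39 MeV = 6.2478e-14 J
D = A*E*t/m = 2.5000e+07*6.2478e-14*1241/3.1
D = 6.2528e-04 Gy


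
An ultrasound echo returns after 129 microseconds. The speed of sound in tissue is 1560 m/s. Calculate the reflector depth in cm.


depth = c * t / 2
t = 129 us = 1.2900e-04 s
depth = 1560 * 1.2900e-04 / 2
depth = 0.10062 m = 10.062 cm


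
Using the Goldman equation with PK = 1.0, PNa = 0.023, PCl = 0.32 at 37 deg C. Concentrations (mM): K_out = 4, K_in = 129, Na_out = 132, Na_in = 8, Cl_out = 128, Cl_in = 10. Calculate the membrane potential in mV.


Vm = (RT/F)*ln((PK*Ko + PNa*Nao + PCl*Cli)/(PK*Ki + PNa*Nai + PCl*Clo))
Numer = 10.236, Denom = 170.144
Vm = -75.12 mV


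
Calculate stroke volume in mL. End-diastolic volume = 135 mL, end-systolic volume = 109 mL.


SV = EDV - ESV
SV = 135 - 109
SV = 26 mL


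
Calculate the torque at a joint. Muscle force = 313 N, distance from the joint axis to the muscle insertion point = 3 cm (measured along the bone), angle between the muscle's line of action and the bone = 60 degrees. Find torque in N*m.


Torque = F * d * sin(theta)   (moment arm = d*sin(theta))
d = 3 cm = 0.03 m
Torque = 313 * 0.03 * sin(60)
Torque = 8.132 N*m


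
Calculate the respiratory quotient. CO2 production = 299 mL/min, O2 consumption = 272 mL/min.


RQ = VCO2 / VO2
RQ = 299 / 272
RQ = 1.099


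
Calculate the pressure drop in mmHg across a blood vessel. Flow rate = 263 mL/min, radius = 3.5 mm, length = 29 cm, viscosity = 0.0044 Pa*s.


dP = 8*mu*L*Q / (pi*r^4)
Q = 263 mL/min = 4.38333e-06 m^3/s
dP = 94.9124 Pa = 94.9124 / 133.322 mmHg = 0.7119 mmHg


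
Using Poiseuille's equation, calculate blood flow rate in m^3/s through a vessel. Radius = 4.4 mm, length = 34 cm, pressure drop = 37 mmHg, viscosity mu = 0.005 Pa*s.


Q = pi*r^4*dP / (8*mu*L)
r = 0.0044 m, L = 0.34 m
dP = 37 mmHg = 4932.914 Pa
Q = 4.2710e-04 m^3/s


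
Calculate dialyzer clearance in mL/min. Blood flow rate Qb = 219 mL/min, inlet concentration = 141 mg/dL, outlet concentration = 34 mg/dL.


K = Qb * (Cb_in - Cb_out) / Cb_in
K = 219 * (141 - 34) / 141
K = 166.2 mL/min


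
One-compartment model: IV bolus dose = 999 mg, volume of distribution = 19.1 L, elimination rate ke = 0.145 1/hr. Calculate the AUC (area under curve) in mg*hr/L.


C0 = Dose/Vd = 999/19.1 = 52.3037 mg/L
AUC = C0/ke = 52.3037/0.145
AUC = 360.7 mg*hr/L


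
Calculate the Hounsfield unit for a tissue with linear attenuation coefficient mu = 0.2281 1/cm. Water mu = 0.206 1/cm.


HU = ((mu_tissue - mu_water) / mu_water) * 1000
HU = ((0.2281 - 0.206) / 0.206) * 1000
HU = 107.3


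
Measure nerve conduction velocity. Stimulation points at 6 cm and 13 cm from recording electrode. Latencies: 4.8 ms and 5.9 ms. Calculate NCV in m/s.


Distance = (13 - 6) / 100 = 0.07 m
dt = (5.9 - 4.8) / 1000 = 0.0011 s
NCV = dist / dt = 63.64 m/s


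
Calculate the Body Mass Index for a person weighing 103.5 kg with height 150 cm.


BMI = weight / height^2
height = 150 cm = 1.5 m
BMI = 103.5 / 1.5^2
BMI = 46 kg/m^2


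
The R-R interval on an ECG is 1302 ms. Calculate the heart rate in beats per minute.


HR = 60 / RR_interval(s)
RR = 1302 ms = 1.302 s
HR = 60 / 1.302 = 46.08 bpm


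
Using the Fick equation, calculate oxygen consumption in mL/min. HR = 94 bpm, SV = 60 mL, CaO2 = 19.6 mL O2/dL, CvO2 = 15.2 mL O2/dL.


CO = HR*SV = 94*60/1000 = 5.64 L/min
a-v O2 diff = 19.6 - 15.2 = 4.4 mL/dL
VO2 = CO * (CaO2-CvO2) * 10 dL/L
VO2 = 5.64 * 4.4 * 10
VO2 = 248.2 mL/min


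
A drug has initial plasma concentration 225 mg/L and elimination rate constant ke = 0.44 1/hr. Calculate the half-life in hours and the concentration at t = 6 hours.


t_half = ln(2) / ke = 0.693147 / 0.44 = 1.575 hr
C(t) = C0 * exp(-ke*t) = 225 * exp(-0.44*6)
C(6) = 16.06 mg/L


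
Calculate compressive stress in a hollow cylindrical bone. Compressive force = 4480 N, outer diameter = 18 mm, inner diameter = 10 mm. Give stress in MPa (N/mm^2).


A = pi*(r_o^2 - r_i^2)
r_o = 9 mm, r_i = 5 mm
A = 175.929 mm^2
sigma = F/A = 4480 / 175.929
sigma = 25.46 MPa


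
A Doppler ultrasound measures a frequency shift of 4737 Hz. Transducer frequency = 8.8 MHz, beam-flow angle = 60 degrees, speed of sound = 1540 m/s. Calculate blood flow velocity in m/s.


v = fd * c / (2 * f0 * cos(theta))
v = 4737 * 1540 / (2 * 8.8000e+06 * cos(60))
v = 0.829 m/s


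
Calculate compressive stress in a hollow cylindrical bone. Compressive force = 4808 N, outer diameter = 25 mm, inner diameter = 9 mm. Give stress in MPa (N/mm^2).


A = pi*(r_o^2 - r_i^2)
r_o = 12.5 mm, r_i = 4.5 mm
A = 427.257 mm^2
sigma = F/A = 4808 / 427.257
sigma = 11.25 MPa


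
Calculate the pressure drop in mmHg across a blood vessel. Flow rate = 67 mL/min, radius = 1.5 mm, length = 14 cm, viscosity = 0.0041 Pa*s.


dP = 8*mu*L*Q / (pi*r^4)
Q = 67 mL/min = 1.11667e-06 m^3/s
dP = 322.412 Pa = 322.412 / 133.322 mmHg = 2.418 mmHg


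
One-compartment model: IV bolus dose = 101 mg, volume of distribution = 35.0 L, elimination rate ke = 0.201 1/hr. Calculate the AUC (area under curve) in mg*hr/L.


C0 = Dose/Vd = 101/35.0 = 2.88571 mg/L
AUC = C0/ke = 2.88571/0.201
AUC = 14.36 mg*hr/L


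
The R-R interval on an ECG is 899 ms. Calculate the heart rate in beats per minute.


HR = 60 / RR_interval(s)
RR = 899 ms = 0.899 s
HR = 60 / 0.899 = 66.74 bpm


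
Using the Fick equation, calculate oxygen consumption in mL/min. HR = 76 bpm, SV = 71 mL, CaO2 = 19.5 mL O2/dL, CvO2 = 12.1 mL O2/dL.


CO = HR*SV = 76*71/1000 = 5.396 L/min
a-v O2 diff = 19.5 - 12.1 = 7.4 mL/dL
VO2 = CO * (CaO2-CvO2) * 10 dL/L
VO2 = 5.396 * 7.4 * 10
VO2 = 399.3 mL/min


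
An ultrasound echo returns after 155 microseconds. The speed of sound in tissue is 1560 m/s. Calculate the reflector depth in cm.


depth = c * t / 2
t = 155 us = 1.5500e-04 s
depth = 1560 * 1.5500e-04 / 2
depth = 0.1209 m = 12.09 cm


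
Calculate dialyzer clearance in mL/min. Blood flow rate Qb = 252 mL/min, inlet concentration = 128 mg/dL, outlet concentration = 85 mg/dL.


K = Qb * (Cb_in - Cb_out) / Cb_in
K = 252 * (128 - 85) / 128
K = 84.66 mL/min


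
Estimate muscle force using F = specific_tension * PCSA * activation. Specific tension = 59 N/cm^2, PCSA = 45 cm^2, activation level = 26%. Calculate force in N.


F = sigma * PCSA * activation
F = 59 * 45 * 0.26
F = 690.3 N


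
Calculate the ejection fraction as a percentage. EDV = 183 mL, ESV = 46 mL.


SV = EDV - ESV = 183 - 46 = 137 mL
EF = SV/EDV * 100 = 137/183 * 100
EF = 74.86%


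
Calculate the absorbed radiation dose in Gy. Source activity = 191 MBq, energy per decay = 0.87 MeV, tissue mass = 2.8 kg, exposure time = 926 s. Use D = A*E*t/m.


A = 191 MBq = 1.9100e+08 Bq
E = 0.87 MeV = 1.39374e-13 J
D = A*E*t/m = 1.9100e+08*1.39374e-13*926/2.8
D = 0.008804 Gy


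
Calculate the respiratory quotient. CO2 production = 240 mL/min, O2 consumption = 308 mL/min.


RQ = VCO2 / VO2
RQ = 240 / 308
RQ = 0.7792


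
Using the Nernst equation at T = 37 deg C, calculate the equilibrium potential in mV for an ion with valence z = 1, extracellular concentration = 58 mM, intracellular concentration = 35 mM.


E = (RT/(zF)) * ln(C_out/C_in)
T = 37 + 273.15 = 310.15 K
E = (8.314 * 310.15 / (1 * 96485)) * ln(58/35)
E = 13.5 mV


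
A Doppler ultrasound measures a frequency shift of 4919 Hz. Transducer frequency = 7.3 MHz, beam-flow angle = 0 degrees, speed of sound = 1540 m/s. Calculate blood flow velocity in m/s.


v = fd * c / (2 * f0 * cos(theta))
v = 4919 * 1540 / (2 * 7.3000e+06 * cos(0))
v = 0.5189 m/s


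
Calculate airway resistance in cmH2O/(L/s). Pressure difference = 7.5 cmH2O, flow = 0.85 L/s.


R = dP / flow
R = 7.5 / 0.85
R = 8.824 cmH2O/(L/s)


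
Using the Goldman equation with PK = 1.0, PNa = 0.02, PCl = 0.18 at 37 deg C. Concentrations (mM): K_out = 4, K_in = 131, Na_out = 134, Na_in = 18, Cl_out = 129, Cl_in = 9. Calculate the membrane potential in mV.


Vm = (RT/F)*ln((PK*Ko + PNa*Nao + PCl*Cli)/(PK*Ki + PNa*Nai + PCl*Clo))
Numer = 8.3, Denom = 154.58
Vm = -78.16 mV


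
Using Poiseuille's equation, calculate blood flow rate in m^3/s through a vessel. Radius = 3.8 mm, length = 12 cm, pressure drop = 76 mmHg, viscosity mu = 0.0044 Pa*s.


Q = pi*r^4*dP / (8*mu*L)
r = 0.0038 m, L = 0.12 m
dP = 76 mmHg = 10132.472 Pa
Q = 0.001571 m^3/s


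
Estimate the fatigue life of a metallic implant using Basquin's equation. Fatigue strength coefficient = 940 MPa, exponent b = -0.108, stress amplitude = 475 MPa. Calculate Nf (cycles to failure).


sigma_a = sigma_f' * (2Nf)^b
2Nf = (sigma_a/sigma_f')^(1/b)
2Nf = (475/940)^(1/-0.108)
2Nf = 555.59908
Nf = 277.8


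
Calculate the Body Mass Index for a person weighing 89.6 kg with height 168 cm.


BMI = weight / height^2
height = 168 cm = 1.68 m
BMI = 89.6 / 1.68^2
BMI = 31.75 kg/m^2


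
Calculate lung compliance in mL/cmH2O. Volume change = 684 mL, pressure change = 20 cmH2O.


C = dV / dP
C = 684 / 20
C = 34.2 mL/cmH2O


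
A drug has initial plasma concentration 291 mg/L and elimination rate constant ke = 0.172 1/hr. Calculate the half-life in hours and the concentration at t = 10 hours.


t_half = ln(2) / ke = 0.693147 / 0.172 = 4.03 hr
C(t) = C0 * exp(-ke*t) = 291 * exp(-0.172*10)
C(10) = 52.11 mg/L


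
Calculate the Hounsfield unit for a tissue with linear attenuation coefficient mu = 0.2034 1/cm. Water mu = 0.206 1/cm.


HU = ((mu_tissue - mu_water) / mu_water) * 1000
HU = ((0.2034 - 0.206) / 0.206) * 1000
HU = -12.62


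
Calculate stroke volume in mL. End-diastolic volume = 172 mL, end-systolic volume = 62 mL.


SV = EDV - ESV
SV = 172 - 62
SV = 110 mL


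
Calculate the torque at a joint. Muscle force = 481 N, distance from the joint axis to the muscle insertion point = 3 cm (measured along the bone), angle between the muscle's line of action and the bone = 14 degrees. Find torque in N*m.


Torque = F * d * sin(theta)   (moment arm = d*sin(theta))
d = 3 cm = 0.03 m
Torque = 481 * 0.03 * sin(14)
Torque = 3.491 N*m


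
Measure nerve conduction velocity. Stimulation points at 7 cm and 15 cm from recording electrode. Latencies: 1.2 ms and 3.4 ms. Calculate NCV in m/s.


Distance = (15 - 7) / 100 = 0.08 m
dt = (3.4 - 1.2) / 1000 = 0.0022 s
NCV = dist / dt = 36.36 m/s


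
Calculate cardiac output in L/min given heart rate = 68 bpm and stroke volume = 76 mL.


CO = HR * SV
CO = 68 * 76 / 1000
CO = 5.168 L/min


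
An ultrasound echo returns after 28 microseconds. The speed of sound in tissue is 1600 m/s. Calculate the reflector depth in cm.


depth = c * t / 2
t = 28 us = 2.8000e-05 s
depth = 1600 * 2.8000e-05 / 2
depth = 0.0224 m = 2.24 cm


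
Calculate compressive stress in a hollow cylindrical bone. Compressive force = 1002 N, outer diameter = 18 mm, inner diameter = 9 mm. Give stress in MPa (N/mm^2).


A = pi*(r_o^2 - r_i^2)
r_o = 9 mm, r_i = 4.5 mm
A = 190.852 mm^2
sigma = F/A = 1002 / 190.852
sigma = 5.25 MPa


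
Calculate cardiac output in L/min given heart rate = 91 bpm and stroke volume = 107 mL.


CO = HR * SV
CO = 91 * 107 / 1000
CO = 9.737 L/min


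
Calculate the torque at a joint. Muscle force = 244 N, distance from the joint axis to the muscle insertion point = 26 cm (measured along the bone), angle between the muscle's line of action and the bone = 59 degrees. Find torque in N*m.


Torque = F * d * sin(theta)   (moment arm = d*sin(theta))
d = 26 cm = 0.26 m
Torque = 244 * 0.26 * sin(59)
Torque = 54.38 N*m


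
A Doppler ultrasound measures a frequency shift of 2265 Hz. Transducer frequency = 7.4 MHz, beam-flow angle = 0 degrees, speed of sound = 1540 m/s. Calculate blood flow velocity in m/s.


v = fd * c / (2 * f0 * cos(theta))
v = 2265 * 1540 / (2 * 7.4000e+06 * cos(0))
v = 0.2357 m/s


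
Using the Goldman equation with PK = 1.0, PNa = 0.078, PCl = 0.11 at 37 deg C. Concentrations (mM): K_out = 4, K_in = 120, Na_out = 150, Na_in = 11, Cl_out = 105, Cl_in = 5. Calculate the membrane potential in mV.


Vm = (RT/F)*ln((PK*Ko + PNa*Nao + PCl*Cli)/(PK*Ki + PNa*Nai + PCl*Clo))
Numer = 16.25, Denom = 132.408
Vm = -56.06 mV


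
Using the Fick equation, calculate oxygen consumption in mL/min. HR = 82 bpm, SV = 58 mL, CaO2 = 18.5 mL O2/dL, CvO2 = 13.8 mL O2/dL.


CO = HR*SV = 82*58/1000 = 4.756 L/min
a-v O2 diff = 18.5 - 13.8 = 4.7 mL/dL
VO2 = CO * (CaO2-CvO2) * 10 dL/L
VO2 = 4.756 * 4.7 * 10
VO2 = 223.5 mL/min


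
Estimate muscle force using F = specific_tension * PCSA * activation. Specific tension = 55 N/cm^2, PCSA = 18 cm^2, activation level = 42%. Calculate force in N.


F = sigma * PCSA * activation
F = 55 * 18 * 0.42
F = 415.8 N


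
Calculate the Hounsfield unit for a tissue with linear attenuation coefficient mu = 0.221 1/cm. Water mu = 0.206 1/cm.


HU = ((mu_tissue - mu_water) / mu_water) * 1000
HU = ((0.221 - 0.206) / 0.206) * 1000
HU = 72.82


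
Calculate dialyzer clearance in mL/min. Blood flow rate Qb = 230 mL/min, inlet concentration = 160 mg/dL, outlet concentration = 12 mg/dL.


K = Qb * (Cb_in - Cb_out) / Cb_in
K = 230 * (160 - 12) / 160
K = 212.8 mL/min


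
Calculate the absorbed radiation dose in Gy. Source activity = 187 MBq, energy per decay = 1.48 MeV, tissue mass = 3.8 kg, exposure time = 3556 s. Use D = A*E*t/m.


A = 187 MBq = 1.8700e+08 Bq
E = 1.48 MeV = 2.37096e-13 J
D = A*E*t/m = 1.8700e+08*2.37096e-13*3556/3.8
D = 0.04149 Gy


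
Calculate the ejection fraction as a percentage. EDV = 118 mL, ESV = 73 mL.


SV = EDV - ESV = 118 - 73 = 45 mL
EF = SV/EDV * 100 = 45/118 * 100
EF = 38.14%


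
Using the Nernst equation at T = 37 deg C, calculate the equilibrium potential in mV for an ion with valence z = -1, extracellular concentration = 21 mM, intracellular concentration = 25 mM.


E = (RT/(zF)) * ln(C_out/C_in)
T = 37 + 273.15 = 310.15 K
E = (8.314 * 310.15 / (-1 * 96485)) * ln(21/25)
E = 4.66 mV


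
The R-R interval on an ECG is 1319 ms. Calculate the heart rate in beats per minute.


HR = 60 / RR_interval(s)
RR = 1319 ms = 1.319 s
HR = 60 / 1.319 = 45.49 bpm


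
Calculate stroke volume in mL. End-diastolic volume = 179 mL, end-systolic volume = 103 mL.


SV = EDV - ESV
SV = 179 - 103
SV = 76 mL


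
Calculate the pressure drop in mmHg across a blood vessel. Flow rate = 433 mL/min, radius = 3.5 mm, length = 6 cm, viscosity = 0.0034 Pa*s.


dP = 8*mu*L*Q / (pi*r^4)
Q = 433 mL/min = 7.21667e-06 m^3/s
dP = 24.9824 Pa = 24.9824 / 133.322 mmHg = 0.1874 mmHg


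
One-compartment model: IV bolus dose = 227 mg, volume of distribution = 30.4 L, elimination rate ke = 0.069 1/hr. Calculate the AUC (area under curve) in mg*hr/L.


C0 = Dose/Vd = 227/30.4 = 7.46711 mg/L
AUC = C0/ke = 7.46711/0.069
AUC = 108.2 mg*hr/L


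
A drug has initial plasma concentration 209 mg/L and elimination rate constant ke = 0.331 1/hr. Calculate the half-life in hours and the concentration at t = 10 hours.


t_half = ln(2) / ke = 0.693147 / 0.331 = 2.094 hr
C(t) = C0 * exp(-ke*t) = 209 * exp(-0.331*10)
C(10) = 7.632 mg/L


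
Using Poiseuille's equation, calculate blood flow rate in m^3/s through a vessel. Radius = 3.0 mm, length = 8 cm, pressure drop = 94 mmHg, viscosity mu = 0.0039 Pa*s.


Q = pi*r^4*dP / (8*mu*L)
r = 0.003 m, L = 0.08 m
dP = 94 mmHg = 12532.268 Pa
Q = 0.001278 m^3/s


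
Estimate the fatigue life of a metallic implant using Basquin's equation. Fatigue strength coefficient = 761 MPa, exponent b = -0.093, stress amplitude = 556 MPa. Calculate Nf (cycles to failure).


sigma_a = sigma_f' * (2Nf)^b
2Nf = (sigma_a/sigma_f')^(1/b)
2Nf = (556/761)^(1/-0.093)
2Nf = 29.221162
Nf = 14.61


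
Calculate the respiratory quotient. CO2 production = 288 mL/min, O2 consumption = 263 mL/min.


RQ = VCO2 / VO2
RQ = 288 / 263
RQ = 1.095


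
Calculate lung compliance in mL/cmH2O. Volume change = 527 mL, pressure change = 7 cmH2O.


C = dV / dP
C = 527 / 7
C = 75.29 mL/cmH2O


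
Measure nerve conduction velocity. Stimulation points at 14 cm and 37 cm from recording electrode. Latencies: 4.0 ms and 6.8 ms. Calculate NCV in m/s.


Distance = (37 - 14) / 100 = 0.23 m
dt = (6.8 - 4.0) / 1000 = 0.0028 s
NCV = dist / dt = 82.14 m/s


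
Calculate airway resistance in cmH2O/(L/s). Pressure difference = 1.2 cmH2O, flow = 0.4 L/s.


R = dP / flow
R = 1.2 / 0.4
R = 3 cmH2O/(L/s)


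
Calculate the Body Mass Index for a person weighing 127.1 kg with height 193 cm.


BMI = weight / height^2
height = 193 cm = 1.93 m
BMI = 127.1 / 1.93^2
BMI = 34.12 kg/m^2


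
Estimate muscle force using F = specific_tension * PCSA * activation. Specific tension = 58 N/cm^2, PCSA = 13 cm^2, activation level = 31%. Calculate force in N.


F = sigma * PCSA * activation
F = 58 * 13 * 0.31
F = 233.7 N


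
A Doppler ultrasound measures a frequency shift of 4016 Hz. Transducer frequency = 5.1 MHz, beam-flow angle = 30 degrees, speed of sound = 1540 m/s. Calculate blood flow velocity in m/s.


v = fd * c / (2 * f0 * cos(theta))
v = 4016 * 1540 / (2 * 5.1000e+06 * cos(30))
v = 0.7001 m/s
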